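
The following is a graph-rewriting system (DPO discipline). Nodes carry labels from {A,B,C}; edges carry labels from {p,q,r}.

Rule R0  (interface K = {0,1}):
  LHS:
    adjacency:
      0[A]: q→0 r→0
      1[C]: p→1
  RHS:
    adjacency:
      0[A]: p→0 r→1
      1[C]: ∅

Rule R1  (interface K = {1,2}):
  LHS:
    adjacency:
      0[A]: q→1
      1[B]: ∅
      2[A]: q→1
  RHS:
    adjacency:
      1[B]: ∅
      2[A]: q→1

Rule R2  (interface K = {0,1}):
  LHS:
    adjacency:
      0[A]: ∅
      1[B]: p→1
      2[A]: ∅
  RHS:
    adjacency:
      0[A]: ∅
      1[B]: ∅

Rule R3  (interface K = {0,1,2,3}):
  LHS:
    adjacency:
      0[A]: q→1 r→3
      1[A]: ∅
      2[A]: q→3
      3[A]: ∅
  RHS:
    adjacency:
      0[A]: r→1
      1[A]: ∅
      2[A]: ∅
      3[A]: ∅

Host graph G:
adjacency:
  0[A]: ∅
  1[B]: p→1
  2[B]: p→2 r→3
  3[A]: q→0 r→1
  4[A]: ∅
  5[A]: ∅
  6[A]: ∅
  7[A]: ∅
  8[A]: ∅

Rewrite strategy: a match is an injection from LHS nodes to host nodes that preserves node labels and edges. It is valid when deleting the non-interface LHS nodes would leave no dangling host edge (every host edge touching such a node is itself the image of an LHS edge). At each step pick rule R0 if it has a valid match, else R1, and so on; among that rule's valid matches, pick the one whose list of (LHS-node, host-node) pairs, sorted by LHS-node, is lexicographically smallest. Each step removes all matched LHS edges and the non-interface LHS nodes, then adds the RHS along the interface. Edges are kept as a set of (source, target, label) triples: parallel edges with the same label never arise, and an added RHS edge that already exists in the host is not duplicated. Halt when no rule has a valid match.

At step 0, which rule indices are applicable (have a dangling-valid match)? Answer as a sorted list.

R0: no valid match — LHS pattern not found
R1: no valid match — LHS pattern not found
R2: 60 valid matches — {0↦0, 1↦1, 2↦4}, {0↦0, 1↦1, 2↦5}, {0↦0, 1↦1, 2↦6} (+57 more)
R3: no valid match — LHS pattern not found

Answer: [R2]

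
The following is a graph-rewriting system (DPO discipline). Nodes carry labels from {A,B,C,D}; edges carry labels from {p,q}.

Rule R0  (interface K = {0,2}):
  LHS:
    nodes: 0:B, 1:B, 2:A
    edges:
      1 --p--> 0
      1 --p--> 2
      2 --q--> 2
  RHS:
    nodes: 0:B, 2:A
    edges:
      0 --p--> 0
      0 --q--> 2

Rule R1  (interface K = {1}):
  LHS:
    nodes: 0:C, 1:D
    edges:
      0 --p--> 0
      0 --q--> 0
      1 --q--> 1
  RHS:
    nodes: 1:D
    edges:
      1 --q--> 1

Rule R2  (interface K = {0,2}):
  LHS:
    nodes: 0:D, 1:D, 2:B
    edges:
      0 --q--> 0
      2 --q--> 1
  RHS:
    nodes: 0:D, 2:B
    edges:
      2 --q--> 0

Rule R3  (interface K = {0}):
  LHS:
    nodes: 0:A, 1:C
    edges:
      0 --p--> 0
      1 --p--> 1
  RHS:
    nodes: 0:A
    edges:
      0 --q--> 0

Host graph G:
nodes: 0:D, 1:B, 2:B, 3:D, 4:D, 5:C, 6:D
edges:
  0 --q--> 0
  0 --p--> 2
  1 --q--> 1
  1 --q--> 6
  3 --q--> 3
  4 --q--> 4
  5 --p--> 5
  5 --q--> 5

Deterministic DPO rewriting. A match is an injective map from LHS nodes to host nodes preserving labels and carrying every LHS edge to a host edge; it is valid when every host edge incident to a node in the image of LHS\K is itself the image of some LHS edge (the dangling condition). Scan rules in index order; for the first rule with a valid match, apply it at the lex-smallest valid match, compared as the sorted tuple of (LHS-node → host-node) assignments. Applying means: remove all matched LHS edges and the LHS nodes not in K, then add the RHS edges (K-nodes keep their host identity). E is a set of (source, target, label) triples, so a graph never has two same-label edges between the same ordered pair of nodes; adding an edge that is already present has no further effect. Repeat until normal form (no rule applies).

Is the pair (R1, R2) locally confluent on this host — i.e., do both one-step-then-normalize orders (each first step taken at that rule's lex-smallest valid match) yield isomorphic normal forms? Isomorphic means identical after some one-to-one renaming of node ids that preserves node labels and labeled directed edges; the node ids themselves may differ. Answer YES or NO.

Answer: YES

Derivation:
branch R1-first: apply at {0↦5, 1↦0} → |E|=6, then 1 more step(s) → NF |V|=5 |E|=5 V={0:D, 1:B, 2:B, 3:D, 4:D} E=0-p->2 1-q->0 1-q->1 3-q->3 4-q->4
branch R2-first: apply at {0↦0, 1↦6, 2↦1} → |E|=7, then 1 more step(s) → NF |V|=5 |E|=5 V={0:D, 1:B, 2:B, 3:D, 4:D} E=0-p->2 1-q->0 1-q->1 3-q->3 4-q->4
graphs isomorphic (equal up to label-preserving node renaming)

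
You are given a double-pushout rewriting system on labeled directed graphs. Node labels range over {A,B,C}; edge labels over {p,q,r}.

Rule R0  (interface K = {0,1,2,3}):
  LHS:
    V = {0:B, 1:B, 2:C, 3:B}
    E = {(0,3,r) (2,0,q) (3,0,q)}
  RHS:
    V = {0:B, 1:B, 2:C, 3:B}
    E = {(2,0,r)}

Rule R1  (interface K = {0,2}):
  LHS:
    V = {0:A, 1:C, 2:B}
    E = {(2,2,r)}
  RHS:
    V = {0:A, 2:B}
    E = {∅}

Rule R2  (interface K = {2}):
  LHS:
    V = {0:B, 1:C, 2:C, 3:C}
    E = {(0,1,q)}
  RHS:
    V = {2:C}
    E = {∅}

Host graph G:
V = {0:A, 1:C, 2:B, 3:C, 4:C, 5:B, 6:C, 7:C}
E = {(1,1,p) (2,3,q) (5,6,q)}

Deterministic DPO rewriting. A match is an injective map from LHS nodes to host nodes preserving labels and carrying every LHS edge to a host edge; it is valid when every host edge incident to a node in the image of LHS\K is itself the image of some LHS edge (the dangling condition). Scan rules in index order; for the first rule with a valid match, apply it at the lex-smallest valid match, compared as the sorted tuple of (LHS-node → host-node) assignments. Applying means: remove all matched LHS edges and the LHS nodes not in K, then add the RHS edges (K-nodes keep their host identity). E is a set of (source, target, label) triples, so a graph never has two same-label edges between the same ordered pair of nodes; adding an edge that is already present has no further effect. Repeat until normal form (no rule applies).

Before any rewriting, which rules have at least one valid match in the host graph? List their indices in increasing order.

Answer: [R2]

Steps:
R0: no valid match — LHS pattern not found
R1: no valid match — LHS pattern not found
R2: 12 valid matches — {0↦2, 1↦3, 2↦1, 3↦4}, {0↦2, 1↦3, 2↦1, 3↦7}, {0↦2, 1↦3, 2↦4, 3↦7} (+9 more)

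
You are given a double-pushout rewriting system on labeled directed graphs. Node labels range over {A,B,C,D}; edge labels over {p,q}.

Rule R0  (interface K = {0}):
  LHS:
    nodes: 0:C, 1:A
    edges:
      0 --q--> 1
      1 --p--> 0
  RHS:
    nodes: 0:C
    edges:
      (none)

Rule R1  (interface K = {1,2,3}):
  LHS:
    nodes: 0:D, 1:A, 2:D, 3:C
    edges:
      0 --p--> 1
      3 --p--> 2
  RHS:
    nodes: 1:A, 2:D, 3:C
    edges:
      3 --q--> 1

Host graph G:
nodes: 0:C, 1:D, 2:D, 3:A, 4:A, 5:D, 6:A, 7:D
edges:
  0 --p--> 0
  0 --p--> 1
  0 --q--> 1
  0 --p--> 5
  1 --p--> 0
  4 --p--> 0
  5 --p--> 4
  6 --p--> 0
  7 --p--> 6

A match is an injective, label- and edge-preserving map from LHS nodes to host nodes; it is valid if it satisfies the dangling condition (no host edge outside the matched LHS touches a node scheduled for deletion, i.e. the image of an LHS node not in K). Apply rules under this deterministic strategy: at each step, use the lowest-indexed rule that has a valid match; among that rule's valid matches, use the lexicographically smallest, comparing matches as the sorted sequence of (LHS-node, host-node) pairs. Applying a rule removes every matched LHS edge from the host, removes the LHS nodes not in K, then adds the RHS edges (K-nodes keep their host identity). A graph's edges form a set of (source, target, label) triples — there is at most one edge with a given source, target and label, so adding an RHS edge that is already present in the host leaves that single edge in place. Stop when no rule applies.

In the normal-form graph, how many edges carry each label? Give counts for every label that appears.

Answer: p:5 q:1

Rewrite trace:
start.  V:8 E:9  edges: 0-p->0 0-p->1 0-q->1 0-p->5 1-p->0 4-p->0 5-p->4 6-p->0 7-p->6
1. fire R1 via {0↦7, 1↦6, 2↦1, 3↦0}  →  V:7 E:8  edges: 0-p->0 0-q->1 0-p->5 0-q->6 1-p->0 4-p->0 5-p->4 6-p->0
2. fire R0 via {0↦0, 1↦6}  →  V:6 E:6  edges: 0-p->0 0-q->1 0-p->5 1-p->0 4-p->0 5-p->4
final graph: no rule applies after step 2
NF edges: [(0, 0, 'p'), (0, 1, 'q'), (0, 5, 'p'), (1, 0, 'p'), (4, 0, 'p'), (5, 4, 'p')]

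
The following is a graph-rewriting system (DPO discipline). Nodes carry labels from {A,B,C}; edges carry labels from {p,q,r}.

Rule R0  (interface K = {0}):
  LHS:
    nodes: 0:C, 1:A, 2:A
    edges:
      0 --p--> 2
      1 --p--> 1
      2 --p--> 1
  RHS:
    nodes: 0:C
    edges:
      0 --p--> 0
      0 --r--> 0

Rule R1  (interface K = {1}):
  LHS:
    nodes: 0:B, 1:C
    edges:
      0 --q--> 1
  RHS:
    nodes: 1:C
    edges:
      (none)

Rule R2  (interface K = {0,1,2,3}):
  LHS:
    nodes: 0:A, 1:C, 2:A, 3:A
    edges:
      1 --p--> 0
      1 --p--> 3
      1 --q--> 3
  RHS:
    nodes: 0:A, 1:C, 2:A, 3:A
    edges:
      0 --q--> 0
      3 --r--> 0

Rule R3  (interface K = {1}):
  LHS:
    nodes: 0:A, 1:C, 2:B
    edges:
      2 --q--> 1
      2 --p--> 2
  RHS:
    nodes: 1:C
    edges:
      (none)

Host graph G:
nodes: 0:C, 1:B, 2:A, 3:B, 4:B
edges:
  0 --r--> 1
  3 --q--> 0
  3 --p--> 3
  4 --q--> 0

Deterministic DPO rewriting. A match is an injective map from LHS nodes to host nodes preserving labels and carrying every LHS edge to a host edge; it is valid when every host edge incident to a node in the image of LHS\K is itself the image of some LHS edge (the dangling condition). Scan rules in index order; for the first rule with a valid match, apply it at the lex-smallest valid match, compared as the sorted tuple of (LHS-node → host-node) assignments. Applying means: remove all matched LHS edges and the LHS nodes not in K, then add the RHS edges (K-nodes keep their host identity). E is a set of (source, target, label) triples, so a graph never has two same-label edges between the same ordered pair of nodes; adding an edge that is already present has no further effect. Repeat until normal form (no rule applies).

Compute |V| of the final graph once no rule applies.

Answer: 2

Steps:
initial: |V|=5 |E|=4  E = 0-r->1 3-q->0 3-p->3 4-q->0
step 1: apply R1 at {0↦4, 1↦0}  → |V|=4 |E|=3  E = 0-r->1 3-q->0 3-p->3
step 2: apply R3 at {0↦2, 1↦0, 2↦3}  → |V|=2 |E|=1  E = 0-r->1
final graph: no rule applies after step 2
NF nodes: {0:C, 1:B}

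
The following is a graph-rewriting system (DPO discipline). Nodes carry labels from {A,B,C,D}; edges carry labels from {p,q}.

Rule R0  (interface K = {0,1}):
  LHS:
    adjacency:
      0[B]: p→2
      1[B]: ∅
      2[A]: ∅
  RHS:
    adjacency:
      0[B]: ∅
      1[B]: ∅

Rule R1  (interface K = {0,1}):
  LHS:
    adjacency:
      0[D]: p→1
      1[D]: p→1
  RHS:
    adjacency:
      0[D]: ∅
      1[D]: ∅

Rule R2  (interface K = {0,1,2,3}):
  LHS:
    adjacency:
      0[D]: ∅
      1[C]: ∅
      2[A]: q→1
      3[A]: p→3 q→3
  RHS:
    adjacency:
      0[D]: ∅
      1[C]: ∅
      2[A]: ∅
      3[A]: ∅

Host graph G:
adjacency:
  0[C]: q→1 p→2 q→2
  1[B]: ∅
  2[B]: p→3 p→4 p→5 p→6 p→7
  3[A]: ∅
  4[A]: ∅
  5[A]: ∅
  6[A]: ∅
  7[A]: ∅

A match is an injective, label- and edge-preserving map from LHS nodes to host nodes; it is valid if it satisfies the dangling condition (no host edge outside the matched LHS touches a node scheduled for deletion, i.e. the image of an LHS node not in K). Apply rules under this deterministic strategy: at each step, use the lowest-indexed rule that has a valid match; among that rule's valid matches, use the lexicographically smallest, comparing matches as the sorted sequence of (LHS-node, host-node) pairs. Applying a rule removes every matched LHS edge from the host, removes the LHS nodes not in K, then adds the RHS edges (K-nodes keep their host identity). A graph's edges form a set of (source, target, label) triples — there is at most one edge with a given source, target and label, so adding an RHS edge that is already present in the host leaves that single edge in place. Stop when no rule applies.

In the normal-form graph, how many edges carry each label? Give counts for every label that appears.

[0] host  ⇒  8 nodes, 8 edges  {0-q->1 0-p->2 0-q->2 2-p->3 2-p->4 2-p->5 2-p->6 2-p->7}
[1] R0 @ {0↦2, 1↦1, 2↦3}  ⇒  7 nodes, 7 edges  {0-q->1 0-p->2 0-q->2 2-p->4 2-p->5 2-p->6 2-p->7}
[2] R0 @ {0↦2, 1↦1, 2↦4}  ⇒  6 nodes, 6 edges  {0-q->1 0-p->2 0-q->2 2-p->5 2-p->6 2-p->7}
[3] R0 @ {0↦2, 1↦1, 2↦5}  ⇒  5 nodes, 5 edges  {0-q->1 0-p->2 0-q->2 2-p->6 2-p->7}
[4] R0 @ {0↦2, 1↦1, 2↦6}  ⇒  4 nodes, 4 edges  {0-q->1 0-p->2 0-q->2 2-p->7}
[5] R0 @ {0↦2, 1↦1, 2↦7}  ⇒  3 nodes, 3 edges  {0-q->1 0-p->2 0-q->2}
final graph: no rule applies after step 5
NF edges: [(0, 1, 'q'), (0, 2, 'p'), (0, 2, 'q')]

Answer: p:1 q:2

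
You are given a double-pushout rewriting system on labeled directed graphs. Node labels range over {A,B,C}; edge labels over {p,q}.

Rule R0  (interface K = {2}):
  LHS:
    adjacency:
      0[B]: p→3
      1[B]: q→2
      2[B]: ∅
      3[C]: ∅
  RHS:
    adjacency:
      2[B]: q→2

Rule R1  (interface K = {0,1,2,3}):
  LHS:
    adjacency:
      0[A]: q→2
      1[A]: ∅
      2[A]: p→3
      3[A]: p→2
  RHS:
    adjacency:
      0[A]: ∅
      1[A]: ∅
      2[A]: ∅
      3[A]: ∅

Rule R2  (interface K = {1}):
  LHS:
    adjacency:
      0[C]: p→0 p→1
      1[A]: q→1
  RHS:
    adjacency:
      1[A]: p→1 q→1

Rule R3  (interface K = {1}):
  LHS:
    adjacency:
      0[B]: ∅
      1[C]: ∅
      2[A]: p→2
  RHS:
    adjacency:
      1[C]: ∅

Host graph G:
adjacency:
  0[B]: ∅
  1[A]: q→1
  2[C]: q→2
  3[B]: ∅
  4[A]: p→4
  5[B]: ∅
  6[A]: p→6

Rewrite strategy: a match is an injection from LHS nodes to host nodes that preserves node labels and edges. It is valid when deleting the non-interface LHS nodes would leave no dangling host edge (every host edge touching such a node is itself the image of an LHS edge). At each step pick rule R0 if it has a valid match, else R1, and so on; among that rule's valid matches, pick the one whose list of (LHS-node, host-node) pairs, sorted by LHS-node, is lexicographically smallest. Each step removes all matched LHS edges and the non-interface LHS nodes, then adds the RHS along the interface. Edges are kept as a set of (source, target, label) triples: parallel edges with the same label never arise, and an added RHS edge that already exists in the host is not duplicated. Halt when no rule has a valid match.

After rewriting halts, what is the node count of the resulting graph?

Answer: 3

Rewrite trace:
start.  V:7 E:4  edges: 1-q->1 2-q->2 4-p->4 6-p->6
1. fire R3 via {0↦0, 1↦2, 2↦4}  →  V:5 E:3  edges: 1-q->1 2-q->2 6-p->6
2. fire R3 via {0↦3, 1↦2, 2↦6}  →  V:3 E:2  edges: 1-q->1 2-q->2
halt: no rule applies after step 2
NF nodes: {1:A, 2:C, 5:B}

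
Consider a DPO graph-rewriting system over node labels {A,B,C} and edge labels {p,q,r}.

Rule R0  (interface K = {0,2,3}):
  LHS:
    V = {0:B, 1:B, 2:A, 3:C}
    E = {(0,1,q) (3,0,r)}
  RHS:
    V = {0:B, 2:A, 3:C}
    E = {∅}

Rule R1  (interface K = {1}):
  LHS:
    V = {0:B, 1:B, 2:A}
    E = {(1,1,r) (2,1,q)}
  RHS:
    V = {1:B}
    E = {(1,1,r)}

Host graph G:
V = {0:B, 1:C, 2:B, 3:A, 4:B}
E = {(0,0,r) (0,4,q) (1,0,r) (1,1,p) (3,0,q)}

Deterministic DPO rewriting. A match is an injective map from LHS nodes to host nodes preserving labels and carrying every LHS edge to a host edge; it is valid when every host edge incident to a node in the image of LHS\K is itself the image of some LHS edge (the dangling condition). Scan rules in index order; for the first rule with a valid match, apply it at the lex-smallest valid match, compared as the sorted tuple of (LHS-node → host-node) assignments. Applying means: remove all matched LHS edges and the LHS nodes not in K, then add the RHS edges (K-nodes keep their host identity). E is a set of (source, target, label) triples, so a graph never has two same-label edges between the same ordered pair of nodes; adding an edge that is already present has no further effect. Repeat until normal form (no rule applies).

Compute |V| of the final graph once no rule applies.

Answer: 2

Steps:
initial: |V|=5 |E|=5  E = 0-r->0 0-q->4 1-r->0 1-p->1 3-q->0
step 1: apply R0 at {0↦0, 1↦4, 2↦3, 3↦1}  → |V|=4 |E|=3  E = 0-r->0 1-p->1 3-q->0
step 2: apply R1 at {0↦2, 1↦0, 2↦3}  → |V|=2 |E|=2  E = 0-r->0 1-p->1
normal form: no rule applies after step 2
NF nodes: {0:B, 1:C}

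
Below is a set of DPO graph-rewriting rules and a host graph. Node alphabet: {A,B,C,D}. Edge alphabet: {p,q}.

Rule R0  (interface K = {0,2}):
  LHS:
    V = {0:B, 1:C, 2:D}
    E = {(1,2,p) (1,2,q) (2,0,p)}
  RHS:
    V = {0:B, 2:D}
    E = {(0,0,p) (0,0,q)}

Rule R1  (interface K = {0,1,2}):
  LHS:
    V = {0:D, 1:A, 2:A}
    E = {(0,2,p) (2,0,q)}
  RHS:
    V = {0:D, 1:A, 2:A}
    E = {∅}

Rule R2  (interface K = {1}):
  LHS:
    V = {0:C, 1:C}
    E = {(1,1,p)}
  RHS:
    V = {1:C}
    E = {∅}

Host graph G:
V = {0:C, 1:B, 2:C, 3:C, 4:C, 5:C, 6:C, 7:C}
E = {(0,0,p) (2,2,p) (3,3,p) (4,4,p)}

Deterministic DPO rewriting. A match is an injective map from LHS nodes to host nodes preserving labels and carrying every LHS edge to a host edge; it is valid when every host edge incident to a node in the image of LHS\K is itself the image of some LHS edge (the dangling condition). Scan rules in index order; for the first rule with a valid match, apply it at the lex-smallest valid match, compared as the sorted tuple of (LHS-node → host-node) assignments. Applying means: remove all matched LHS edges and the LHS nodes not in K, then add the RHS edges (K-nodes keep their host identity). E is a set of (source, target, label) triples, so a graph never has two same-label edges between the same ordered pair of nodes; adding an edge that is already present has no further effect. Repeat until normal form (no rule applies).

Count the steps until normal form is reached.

initial: |V|=8 |E|=4  E = 0-p->0 2-p->2 3-p->3 4-p->4
step 1: apply R2 at {0↦5, 1↦0}  → |V|=7 |E|=3  E = 2-p->2 3-p->3 4-p->4
step 2: apply R2 at {0↦0, 1↦2}  → |V|=6 |E|=2  E = 3-p->3 4-p->4
step 3: apply R2 at {0↦2, 1↦3}  → |V|=5 |E|=1  E = 4-p->4
step 4: apply R2 at {0↦3, 1↦4}  → |V|=4 |E|=0  E = ∅
halt: no rule applies after step 4

Answer: 4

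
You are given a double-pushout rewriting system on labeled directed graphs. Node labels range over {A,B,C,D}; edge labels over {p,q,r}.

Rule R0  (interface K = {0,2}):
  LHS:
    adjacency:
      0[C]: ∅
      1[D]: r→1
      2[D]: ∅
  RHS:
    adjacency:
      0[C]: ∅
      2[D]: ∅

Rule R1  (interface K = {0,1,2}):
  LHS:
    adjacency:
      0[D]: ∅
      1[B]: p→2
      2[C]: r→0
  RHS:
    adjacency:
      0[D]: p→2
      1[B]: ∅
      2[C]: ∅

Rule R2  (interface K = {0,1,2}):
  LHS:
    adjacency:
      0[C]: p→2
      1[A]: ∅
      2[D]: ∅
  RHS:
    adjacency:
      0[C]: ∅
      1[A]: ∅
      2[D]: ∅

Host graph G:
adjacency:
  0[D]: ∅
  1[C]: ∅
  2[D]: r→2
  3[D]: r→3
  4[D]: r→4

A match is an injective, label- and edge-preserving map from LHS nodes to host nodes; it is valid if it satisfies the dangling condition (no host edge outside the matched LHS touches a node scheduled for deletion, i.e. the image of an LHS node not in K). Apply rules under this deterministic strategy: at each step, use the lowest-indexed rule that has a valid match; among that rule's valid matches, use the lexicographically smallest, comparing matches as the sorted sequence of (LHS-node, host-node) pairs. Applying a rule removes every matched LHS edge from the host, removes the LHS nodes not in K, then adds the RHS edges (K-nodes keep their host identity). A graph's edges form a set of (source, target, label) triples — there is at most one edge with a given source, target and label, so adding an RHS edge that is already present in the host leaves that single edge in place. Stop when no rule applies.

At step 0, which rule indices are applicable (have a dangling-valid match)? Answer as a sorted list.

R0: 9 valid matches — {0↦1, 1↦2, 2↦0}, {0↦1, 1↦2, 2↦3}, {0↦1, 1↦2, 2↦4} (+6 more)
R1: no valid match — LHS pattern not found
R2: no valid match — LHS pattern not found

Answer: [R0]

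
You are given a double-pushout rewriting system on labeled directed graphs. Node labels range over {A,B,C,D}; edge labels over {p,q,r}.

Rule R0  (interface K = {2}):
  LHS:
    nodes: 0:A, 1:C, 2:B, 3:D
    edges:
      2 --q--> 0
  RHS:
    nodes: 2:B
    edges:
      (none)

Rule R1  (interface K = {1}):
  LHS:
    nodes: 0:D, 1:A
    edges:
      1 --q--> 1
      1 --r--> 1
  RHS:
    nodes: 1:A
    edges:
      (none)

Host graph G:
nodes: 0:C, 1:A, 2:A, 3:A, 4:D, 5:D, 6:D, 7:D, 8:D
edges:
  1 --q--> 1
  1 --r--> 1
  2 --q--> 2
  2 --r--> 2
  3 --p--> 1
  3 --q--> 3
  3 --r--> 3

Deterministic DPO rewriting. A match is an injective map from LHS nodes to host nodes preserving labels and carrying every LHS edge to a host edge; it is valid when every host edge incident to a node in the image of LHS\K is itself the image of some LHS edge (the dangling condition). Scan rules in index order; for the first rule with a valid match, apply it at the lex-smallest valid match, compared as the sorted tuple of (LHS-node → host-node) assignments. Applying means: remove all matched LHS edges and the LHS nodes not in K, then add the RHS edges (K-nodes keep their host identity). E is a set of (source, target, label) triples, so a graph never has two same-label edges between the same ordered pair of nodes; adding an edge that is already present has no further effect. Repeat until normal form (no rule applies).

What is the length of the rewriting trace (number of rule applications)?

Answer: 3

Rewrite trace:
[0] host  ⇒  9 nodes, 7 edges  {1-q->1 1-r->1 2-q->2 2-r->2 3-p->1 3-q->3 3-r->3}
[1] R1 @ {0↦4, 1↦1}  ⇒  8 nodes, 5 edges  {2-q->2 2-r->2 3-p->1 3-q->3 3-r->3}
[2] R1 @ {0↦5, 1↦2}  ⇒  7 nodes, 3 edges  {3-p->1 3-q->3 3-r->3}
[3] R1 @ {0↦6, 1↦3}  ⇒  6 nodes, 1 edges  {3-p->1}
halt: no rule applies after step 3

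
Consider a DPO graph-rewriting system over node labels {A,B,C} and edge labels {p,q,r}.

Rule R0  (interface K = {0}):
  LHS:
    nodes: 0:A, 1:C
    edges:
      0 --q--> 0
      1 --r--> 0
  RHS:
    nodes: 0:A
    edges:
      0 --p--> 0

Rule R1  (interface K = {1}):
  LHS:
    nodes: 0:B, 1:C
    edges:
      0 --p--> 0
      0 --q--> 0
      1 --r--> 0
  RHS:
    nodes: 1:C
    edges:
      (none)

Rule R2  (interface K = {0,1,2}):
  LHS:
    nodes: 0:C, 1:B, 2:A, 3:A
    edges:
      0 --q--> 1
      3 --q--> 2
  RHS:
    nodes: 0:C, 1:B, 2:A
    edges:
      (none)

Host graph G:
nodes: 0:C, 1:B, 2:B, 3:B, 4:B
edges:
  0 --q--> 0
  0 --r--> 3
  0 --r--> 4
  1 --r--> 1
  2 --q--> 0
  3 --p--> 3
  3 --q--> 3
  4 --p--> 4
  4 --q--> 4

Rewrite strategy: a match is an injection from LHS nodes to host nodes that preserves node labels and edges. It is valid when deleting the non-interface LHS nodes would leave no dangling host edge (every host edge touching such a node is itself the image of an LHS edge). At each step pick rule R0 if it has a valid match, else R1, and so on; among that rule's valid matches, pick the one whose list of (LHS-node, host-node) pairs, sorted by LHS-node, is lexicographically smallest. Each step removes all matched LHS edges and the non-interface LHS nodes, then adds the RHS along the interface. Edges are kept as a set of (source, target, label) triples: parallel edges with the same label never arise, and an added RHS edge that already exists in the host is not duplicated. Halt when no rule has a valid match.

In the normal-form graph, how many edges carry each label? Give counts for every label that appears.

[0] host  ⇒  5 nodes, 9 edges  {0-q->0 0-r->3 0-r->4 1-r->1 2-q->0 3-p->3 3-q->3 4-p->4 4-q->4}
[1] R1 @ {0↦3, 1↦0}  ⇒  4 nodes, 6 edges  {0-q->0 0-r->4 1-r->1 2-q->0 4-p->4 4-q->4}
[2] R1 @ {0↦4, 1↦0}  ⇒  3 nodes, 3 edges  {0-q->0 1-r->1 2-q->0}
final graph: no rule applies after step 2
NF edges: [(0, 0, 'q'), (1, 1, 'r'), (2, 0, 'q')]

Answer: q:2 r:1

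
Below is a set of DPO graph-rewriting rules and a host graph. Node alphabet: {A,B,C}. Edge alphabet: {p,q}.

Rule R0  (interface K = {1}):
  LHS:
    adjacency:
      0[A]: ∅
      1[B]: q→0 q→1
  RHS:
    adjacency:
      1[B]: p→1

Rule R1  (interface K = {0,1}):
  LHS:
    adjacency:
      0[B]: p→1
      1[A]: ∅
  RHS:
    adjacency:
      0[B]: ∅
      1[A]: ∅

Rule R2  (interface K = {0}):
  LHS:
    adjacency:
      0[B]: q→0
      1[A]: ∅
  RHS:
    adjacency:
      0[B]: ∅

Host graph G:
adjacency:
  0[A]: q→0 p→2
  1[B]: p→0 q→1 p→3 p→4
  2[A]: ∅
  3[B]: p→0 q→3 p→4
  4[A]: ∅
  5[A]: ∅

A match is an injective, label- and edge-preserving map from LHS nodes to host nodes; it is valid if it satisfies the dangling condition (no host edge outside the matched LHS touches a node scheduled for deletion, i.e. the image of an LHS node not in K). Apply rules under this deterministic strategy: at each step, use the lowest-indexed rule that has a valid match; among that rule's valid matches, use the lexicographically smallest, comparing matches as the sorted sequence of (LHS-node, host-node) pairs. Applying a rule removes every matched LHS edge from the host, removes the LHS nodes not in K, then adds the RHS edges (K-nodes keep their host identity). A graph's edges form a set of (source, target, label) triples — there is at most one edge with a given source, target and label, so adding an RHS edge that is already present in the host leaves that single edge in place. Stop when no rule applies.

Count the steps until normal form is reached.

Answer: 6

Steps:
initial: |V|=6 |E|=9  E = 0-q->0 0-p->2 1-p->0 1-q->1 1-p->3 1-p->4 3-p->0 3-q->3 3-p->4
step 1: apply R1 at {0↦1, 1↦0}  → |V|=6 |E|=8  E = 0-q->0 0-p->2 1-q->1 1-p->3 1-p->4 3-p->0 3-q->3 3-p->4
step 2: apply R1 at {0↦1, 1↦4}  → |V|=6 |E|=7  E = 0-q->0 0-p->2 1-q->1 1-p->3 3-p->0 3-q->3 3-p->4
step 3: apply R1 at {0↦3, 1↦0}  → |V|=6 |E|=6  E = 0-q->0 0-p->2 1-q->1 1-p->3 3-q->3 3-p->4
step 4: apply R1 at {0↦3, 1↦4}  → |V|=6 |E|=5  E = 0-q->0 0-p->2 1-q->1 1-p->3 3-q->3
step 5: apply R2 at {0↦1, 1↦4}  → |V|=5 |E|=4  E = 0-q->0 0-p->2 1-p->3 3-q->3
step 6: apply R2 at {0↦3, 1↦5}  → |V|=4 |E|=3  E = 0-q->0 0-p->2 1-p->3
normal form: no rule applies after step 6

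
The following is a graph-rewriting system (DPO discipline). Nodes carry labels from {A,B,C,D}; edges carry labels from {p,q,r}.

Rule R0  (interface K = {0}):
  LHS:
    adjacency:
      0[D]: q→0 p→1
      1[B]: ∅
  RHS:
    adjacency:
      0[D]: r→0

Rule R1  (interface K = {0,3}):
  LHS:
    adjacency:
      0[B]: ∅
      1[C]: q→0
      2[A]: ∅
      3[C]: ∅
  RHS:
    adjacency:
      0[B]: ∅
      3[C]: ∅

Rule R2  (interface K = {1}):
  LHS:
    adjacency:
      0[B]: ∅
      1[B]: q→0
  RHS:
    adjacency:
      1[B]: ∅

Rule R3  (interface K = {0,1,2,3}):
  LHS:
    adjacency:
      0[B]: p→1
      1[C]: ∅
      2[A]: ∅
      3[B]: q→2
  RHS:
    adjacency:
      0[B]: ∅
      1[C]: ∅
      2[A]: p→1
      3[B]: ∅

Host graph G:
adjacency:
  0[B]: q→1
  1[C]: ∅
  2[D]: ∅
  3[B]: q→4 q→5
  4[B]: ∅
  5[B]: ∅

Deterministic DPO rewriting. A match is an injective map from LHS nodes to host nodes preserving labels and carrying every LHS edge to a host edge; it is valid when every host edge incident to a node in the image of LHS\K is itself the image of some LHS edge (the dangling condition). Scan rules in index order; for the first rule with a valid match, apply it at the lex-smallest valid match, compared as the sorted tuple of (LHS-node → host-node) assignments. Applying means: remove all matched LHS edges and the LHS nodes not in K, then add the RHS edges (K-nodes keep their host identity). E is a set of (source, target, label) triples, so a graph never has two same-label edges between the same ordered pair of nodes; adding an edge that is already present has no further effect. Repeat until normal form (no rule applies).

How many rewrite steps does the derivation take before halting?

Answer: 2

Derivation:
start.  V:6 E:3  edges: 0-q->1 3-q->4 3-q->5
1. fire R2 via {0↦4, 1↦3}  →  V:5 E:2  edges: 0-q->1 3-q->5
2. fire R2 via {0↦5, 1↦3}  →  V:4 E:1  edges: 0-q->1
halt: no rule applies after step 2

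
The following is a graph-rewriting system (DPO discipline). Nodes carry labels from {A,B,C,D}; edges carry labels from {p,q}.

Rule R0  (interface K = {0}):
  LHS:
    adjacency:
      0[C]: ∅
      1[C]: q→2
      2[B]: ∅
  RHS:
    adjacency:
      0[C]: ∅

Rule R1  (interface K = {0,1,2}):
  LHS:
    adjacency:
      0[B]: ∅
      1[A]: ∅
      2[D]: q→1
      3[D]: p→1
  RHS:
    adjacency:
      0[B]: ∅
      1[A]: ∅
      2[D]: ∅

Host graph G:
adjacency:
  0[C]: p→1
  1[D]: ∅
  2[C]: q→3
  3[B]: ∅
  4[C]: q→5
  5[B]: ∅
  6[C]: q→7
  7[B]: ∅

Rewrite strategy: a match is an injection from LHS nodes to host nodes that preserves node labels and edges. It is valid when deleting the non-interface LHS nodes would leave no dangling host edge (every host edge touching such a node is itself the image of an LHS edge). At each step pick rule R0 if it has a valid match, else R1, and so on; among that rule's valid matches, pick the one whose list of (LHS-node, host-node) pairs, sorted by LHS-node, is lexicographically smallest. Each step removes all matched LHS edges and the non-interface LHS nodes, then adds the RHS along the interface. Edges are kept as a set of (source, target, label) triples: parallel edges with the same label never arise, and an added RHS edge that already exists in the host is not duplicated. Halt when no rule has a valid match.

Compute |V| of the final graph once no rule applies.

[0] host  ⇒  8 nodes, 4 edges  {0-p->1 2-q->3 4-q->5 6-q->7}
[1] R0 @ {0↦0, 1↦2, 2↦3}  ⇒  6 nodes, 3 edges  {0-p->1 4-q->5 6-q->7}
[2] R0 @ {0↦0, 1↦4, 2↦5}  ⇒  4 nodes, 2 edges  {0-p->1 6-q->7}
[3] R0 @ {0↦0, 1↦6, 2↦7}  ⇒  2 nodes, 1 edges  {0-p->1}
final graph: no rule applies after step 3
NF nodes: {0:C, 1:D}

Answer: 2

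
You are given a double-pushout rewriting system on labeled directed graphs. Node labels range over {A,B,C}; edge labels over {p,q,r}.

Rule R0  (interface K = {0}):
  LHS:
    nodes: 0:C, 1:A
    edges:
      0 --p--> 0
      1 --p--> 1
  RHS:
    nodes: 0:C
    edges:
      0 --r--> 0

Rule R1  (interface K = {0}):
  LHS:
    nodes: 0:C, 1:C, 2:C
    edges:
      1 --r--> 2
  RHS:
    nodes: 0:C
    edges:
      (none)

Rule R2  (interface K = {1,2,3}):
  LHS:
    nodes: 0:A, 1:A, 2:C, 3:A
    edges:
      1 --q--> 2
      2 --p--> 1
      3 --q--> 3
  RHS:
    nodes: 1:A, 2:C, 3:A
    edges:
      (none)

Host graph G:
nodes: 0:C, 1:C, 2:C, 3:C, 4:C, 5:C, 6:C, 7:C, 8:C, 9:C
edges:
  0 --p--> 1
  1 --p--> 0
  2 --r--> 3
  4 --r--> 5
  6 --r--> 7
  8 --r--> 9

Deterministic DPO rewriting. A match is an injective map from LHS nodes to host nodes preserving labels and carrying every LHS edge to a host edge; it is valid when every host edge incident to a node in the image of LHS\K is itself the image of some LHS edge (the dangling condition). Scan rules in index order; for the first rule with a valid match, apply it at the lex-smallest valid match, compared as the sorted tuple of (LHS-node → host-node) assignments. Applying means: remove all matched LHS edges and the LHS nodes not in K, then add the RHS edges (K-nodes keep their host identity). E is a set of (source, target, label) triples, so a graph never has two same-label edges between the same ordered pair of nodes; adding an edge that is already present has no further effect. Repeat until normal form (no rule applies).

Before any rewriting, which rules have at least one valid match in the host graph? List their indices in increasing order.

Answer: [R1]

Rewrite trace:
R0: no valid match — LHS pattern not found
R1: 32 valid matches — {0↦0, 1↦2, 2↦3}, {0↦0, 1↦4, 2↦5}, {0↦0, 1↦6, 2↦7} (+29 more)
R2: no valid match — LHS pattern not found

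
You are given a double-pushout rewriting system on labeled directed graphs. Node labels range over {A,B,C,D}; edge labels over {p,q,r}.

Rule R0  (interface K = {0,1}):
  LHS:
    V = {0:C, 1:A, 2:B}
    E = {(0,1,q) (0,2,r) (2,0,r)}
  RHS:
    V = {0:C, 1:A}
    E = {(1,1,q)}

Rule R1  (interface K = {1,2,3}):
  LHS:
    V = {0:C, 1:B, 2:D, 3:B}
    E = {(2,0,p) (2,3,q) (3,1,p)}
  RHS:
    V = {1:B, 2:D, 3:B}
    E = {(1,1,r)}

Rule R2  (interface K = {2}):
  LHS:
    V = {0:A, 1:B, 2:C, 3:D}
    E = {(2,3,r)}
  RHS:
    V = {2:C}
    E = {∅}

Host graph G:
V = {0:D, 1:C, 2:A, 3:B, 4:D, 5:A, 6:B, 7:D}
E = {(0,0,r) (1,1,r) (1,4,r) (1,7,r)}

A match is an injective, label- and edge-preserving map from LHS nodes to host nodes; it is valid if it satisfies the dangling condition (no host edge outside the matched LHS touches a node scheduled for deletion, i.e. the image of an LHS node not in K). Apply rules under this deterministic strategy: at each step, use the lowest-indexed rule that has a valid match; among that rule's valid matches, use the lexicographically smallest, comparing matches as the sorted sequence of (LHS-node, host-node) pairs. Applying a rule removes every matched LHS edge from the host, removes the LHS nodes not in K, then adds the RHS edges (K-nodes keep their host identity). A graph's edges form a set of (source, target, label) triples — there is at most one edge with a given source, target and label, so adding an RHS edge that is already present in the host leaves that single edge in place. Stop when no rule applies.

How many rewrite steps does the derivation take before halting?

Answer: 2

Rewrite trace:
[0] host  ⇒  8 nodes, 4 edges  {0-r->0 1-r->1 1-r->4 1-r->7}
[1] R2 @ {0↦2, 1↦3, 2↦1, 3↦4}  ⇒  5 nodes, 3 edges  {0-r->0 1-r->1 1-r->7}
[2] R2 @ {0↦5, 1↦6, 2↦1, 3↦7}  ⇒  2 nodes, 2 edges  {0-r->0 1-r->1}
normal form: no rule applies after step 2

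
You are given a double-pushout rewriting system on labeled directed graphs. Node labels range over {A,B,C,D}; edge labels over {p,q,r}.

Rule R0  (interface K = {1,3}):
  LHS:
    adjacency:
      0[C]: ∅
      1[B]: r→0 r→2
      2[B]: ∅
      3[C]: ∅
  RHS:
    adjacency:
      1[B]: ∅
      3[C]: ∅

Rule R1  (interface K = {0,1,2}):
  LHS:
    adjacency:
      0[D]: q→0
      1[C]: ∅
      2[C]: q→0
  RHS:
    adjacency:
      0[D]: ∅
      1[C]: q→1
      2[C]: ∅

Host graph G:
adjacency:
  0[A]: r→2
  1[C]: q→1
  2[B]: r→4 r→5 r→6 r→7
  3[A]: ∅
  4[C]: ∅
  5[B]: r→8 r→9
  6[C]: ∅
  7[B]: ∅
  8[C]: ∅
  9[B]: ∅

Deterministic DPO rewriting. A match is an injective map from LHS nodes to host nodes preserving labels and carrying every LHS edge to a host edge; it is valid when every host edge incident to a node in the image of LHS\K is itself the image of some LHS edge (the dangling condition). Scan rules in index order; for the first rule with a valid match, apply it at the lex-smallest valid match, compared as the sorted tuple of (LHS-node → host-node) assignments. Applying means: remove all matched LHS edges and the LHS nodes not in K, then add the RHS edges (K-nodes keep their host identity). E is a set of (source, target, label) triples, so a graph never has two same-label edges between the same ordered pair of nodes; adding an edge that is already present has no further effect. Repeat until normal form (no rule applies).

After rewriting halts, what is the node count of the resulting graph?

initial: |V|=10 |E|=8  E = 0-r->2 1-q->1 2-r->4 2-r->5 2-r->6 2-r->7 5-r->8 5-r->9
step 1: apply R0 at {0↦4, 1↦2, 2↦7, 3↦1}  → |V|=8 |E|=6  E = 0-r->2 1-q->1 2-r->5 2-r->6 5-r->8 5-r->9
step 2: apply R0 at {0↦8, 1↦5, 2↦9, 3↦1}  → |V|=6 |E|=4  E = 0-r->2 1-q->1 2-r->5 2-r->6
step 3: apply R0 at {0↦6, 1↦2, 2↦5, 3↦1}  → |V|=4 |E|=2  E = 0-r->2 1-q->1
normal form: no rule applies after step 3
NF nodes: {0:A, 1:C, 2:B, 3:A}

Answer: 4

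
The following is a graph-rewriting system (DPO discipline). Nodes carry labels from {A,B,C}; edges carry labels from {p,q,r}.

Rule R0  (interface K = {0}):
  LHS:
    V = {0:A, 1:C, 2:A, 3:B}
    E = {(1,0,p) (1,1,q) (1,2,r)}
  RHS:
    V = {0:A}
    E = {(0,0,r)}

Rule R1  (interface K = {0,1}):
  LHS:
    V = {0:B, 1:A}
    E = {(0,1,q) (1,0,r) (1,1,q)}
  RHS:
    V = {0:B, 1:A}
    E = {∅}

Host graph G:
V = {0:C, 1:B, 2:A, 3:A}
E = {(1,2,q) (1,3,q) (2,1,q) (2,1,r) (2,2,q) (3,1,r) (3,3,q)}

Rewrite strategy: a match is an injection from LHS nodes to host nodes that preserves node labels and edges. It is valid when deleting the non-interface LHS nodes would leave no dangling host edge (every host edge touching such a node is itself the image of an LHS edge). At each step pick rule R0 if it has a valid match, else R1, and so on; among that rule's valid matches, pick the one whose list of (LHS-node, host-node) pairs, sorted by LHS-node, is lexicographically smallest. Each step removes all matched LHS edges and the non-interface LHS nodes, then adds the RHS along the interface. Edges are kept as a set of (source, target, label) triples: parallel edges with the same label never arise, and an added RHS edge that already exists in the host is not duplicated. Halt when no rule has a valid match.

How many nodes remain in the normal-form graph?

Answer: 4

Rewrite trace:
[0] host  ⇒  4 nodes, 7 edges  {1-q->2 1-q->3 2-q->1 2-r->1 2-q->2 3-r->1 3-q->3}
[1] R1 @ {0↦1, 1↦2}  ⇒  4 nodes, 4 edges  {1-q->3 2-q->1 3-r->1 3-q->3}
[2] R1 @ {0↦1, 1↦3}  ⇒  4 nodes, 1 edges  {2-q->1}
halt: no rule applies after step 2
NF nodes: {0:C, 1:B, 2:A, 3:A}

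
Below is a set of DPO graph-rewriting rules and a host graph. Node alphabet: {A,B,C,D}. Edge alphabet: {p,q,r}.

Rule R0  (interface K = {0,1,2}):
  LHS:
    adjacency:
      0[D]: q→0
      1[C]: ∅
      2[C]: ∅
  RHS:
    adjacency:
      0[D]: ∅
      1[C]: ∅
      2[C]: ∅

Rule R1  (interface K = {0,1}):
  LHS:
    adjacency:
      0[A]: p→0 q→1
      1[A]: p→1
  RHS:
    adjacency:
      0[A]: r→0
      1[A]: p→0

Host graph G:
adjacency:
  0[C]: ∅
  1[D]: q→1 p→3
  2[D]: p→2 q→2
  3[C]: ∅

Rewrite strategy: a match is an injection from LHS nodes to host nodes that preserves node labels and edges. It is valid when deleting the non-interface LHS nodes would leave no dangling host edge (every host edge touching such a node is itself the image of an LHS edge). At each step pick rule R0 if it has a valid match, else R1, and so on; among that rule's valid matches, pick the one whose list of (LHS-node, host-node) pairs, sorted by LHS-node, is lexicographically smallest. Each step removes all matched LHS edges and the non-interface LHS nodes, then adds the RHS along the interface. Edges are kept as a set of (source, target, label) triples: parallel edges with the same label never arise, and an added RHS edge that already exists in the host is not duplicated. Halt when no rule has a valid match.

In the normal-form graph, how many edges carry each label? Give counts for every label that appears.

[0] host  ⇒  4 nodes, 4 edges  {1-q->1 1-p->3 2-p->2 2-q->2}
[1] R0 @ {0↦1, 1↦0, 2↦3}  ⇒  4 nodes, 3 edges  {1-p->3 2-p->2 2-q->2}
[2] R0 @ {0↦2, 1↦0, 2↦3}  ⇒  4 nodes, 2 edges  {1-p->3 2-p->2}
final graph: no rule applies after step 2
NF edges: [(1, 3, 'p'), (2, 2, 'p')]

Answer: p:2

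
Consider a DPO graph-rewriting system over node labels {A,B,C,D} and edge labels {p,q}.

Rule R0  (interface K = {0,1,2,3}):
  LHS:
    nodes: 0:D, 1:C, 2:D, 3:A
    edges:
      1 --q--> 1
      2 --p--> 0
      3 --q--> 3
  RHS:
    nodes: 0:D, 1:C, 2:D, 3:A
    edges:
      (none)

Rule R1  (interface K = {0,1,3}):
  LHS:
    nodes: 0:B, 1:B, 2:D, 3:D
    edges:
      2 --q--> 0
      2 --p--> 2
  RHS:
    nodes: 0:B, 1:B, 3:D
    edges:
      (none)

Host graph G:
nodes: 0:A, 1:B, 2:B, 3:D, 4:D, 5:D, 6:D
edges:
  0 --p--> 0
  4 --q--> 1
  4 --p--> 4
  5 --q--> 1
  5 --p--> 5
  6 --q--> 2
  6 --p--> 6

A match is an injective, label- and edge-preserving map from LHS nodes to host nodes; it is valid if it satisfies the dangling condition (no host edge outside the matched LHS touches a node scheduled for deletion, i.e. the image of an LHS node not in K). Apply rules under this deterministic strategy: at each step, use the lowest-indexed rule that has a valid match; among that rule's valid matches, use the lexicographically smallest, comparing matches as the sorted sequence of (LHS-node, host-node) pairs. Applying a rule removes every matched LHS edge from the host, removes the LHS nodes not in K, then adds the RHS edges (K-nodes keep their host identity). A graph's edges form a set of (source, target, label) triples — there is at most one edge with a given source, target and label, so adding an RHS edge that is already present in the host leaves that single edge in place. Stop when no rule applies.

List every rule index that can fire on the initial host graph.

R0: no valid match — LHS pattern not found
R1: 9 valid matches — {0↦1, 1↦2, 2↦4, 3↦3}, {0↦1, 1↦2, 2↦4, 3↦5}, {0↦1, 1↦2, 2↦4, 3↦6} (+6 more)

Answer: [R1]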